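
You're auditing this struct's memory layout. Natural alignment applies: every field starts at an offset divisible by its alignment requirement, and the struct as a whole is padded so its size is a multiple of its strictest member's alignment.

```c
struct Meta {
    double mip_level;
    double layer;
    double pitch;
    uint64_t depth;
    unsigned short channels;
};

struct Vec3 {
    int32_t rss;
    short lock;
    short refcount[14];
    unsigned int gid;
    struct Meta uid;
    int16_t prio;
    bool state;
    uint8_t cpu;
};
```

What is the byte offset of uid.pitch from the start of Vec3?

Meta: 0..8  mip_level  (8B, 8-aligned); 8..16  layer  (8B, 8-aligned); 16..24  pitch  (8B, 8-aligned); 24..32  depth  (8B, 8-aligned); 32..34  channels  (2B, 2-aligned); 34..40  -- tail padding (6B); sizeof = 40, alignof = 8
0..4  rss  (4B, 4-aligned)
4..6  lock  (2B, 2-aligned)
6..34  refcount  (28B, 2-aligned)
34..36  -- padding (2B)
36..40  gid  (4B, 4-aligned)
40..80  uid  (40B, 8-aligned)
within Meta: pitch at 16
40 + 16 = 56

56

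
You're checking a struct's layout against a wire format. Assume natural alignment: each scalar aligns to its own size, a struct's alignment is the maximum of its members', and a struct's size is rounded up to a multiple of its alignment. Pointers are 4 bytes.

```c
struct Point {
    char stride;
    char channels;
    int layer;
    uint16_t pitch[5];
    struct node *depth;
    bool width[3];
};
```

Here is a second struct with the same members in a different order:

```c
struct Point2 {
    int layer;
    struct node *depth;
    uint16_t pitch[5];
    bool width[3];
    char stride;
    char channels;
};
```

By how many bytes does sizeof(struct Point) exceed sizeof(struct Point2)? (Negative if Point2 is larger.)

4

@0: stride [1B, align 1] → 1
@1: channels [1B, align 1] → 2
+2 pad (align 4)
@4: layer [4B, align 4] → 8
@8: pitch [10B, align 2] → 18
+2 pad (align 4)
@20: depth [4B, align 4] → 24
@24: width [3B, align 1] → 27
+1 tail pad (align 4)
size 28, align 4
— Point2 —
@0: layer [4B, align 4] → 4
@4: depth [4B, align 4] → 8
@8: pitch [10B, align 2] → 18
@18: width [3B, align 1] → 21
@21: stride [1B, align 1] → 22
@22: channels [1B, align 1] → 23
+1 tail pad (align 4)
size 24, align 4
28 − 24 = 4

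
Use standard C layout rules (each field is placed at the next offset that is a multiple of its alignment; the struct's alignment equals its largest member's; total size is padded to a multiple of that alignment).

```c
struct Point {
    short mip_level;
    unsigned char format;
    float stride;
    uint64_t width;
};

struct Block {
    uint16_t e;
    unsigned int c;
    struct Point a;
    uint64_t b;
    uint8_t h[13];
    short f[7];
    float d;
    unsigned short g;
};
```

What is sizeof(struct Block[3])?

216

Point: mip_level at 0 (size 2, align 2) → ends 2; format at 2 (size 1, align 1) → ends 3; pad 1 to align 4 for stride; stride at 4 (size 4, align 4) → ends 8; width at 8 (size 8, align 8) → ends 16; total 16 bytes, alignment 8
e at 0 (size 2, align 2) → ends 2
pad 2 to align 4 for c
c at 4 (size 4, align 4) → ends 8
a at 8 (size 16, align 8) → ends 24
b at 24 (size 8, align 8) → ends 32
h at 32 (size 13, align 1) → ends 45
pad 1 to align 2 for f
f at 46 (size 14, align 2) → ends 60
d at 60 (size 4, align 4) → ends 64
g at 64 (size 2, align 2) → ends 66
tail pad 6 to reach multiple of 8
total 72 bytes, alignment 8
array of 3: 3 × 72 = 216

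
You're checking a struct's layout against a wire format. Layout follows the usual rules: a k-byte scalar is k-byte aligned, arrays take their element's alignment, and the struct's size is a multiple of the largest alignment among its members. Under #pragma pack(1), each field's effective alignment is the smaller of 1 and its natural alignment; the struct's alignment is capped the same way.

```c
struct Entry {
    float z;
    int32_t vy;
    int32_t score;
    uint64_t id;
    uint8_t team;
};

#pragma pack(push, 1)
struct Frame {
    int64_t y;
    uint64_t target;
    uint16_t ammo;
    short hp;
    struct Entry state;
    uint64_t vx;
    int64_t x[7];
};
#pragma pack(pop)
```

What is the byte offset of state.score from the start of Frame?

Entry: 0..4  z  (4B, 4-aligned); 4..8  vy  (4B, 4-aligned); 8..12  score  (4B, 4-aligned); 12..16  -- padding (4B); 16..24  id  (8B, 8-aligned); 24..25  team  (1B, 1-aligned); 25..32  -- tail padding (7B); sizeof = 32, alignof = 8
0..8  y  (8B, 1-aligned)
8..16  target  (8B, 1-aligned)
16..18  ammo  (2B, 1-aligned)
18..20  hp  (2B, 1-aligned)
20..52  state  (32B, 1-aligned)
within Entry: score at 8
20 + 8 = 28

28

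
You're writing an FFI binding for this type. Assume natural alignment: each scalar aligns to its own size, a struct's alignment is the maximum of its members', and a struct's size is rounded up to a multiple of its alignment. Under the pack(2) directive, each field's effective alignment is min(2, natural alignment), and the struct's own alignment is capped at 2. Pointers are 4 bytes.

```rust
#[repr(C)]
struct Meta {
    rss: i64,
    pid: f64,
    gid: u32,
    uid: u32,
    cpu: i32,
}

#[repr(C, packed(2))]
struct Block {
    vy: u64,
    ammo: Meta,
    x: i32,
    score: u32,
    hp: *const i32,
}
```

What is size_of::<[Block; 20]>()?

1040

Meta: rss at 0 (size 8, align 8) → ends 8; pid at 8 (size 8, align 8) → ends 16; gid at 16 (size 4, align 4) → ends 20; uid at 20 (size 4, align 4) → ends 24; cpu at 24 (size 4, align 4) → ends 28; tail pad 4 to reach multiple of 8; total 32 bytes, alignment 8
vy at 0 (size 8, align 2) → ends 8
ammo at 8 (size 32, align 2) → ends 40
x at 40 (size 4, align 2) → ends 44
score at 44 (size 4, align 2) → ends 48
hp at 48 (size 4, align 2) → ends 52
total 52 bytes, alignment 2
array of 20: 20 × 52 = 1040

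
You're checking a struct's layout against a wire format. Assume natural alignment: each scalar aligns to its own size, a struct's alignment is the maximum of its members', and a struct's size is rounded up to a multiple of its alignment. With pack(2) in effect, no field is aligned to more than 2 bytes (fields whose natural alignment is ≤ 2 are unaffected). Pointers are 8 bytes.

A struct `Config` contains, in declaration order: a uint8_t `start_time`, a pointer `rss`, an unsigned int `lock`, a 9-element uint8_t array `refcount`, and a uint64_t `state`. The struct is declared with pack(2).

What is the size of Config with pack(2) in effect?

0..1  start_time  (1B, 1-aligned)
1..2  -- padding (1B)
2..10  rss  (8B, 2-aligned)
10..14  lock  (4B, 2-aligned)
14..23  refcount  (9B, 1-aligned)
23..24  -- padding (1B)
24..32  state  (8B, 2-aligned)
sizeof = 32, alignof = 2

32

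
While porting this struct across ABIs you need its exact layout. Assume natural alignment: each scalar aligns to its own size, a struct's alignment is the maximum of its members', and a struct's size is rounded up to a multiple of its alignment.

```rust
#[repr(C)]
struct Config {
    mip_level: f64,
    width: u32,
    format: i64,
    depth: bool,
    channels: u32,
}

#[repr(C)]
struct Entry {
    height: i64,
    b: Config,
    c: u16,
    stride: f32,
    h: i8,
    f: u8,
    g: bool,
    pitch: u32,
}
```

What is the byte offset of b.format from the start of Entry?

24

Config: @0: mip_level [8B, align 8] → 8; @8: width [4B, align 4] → 12; +4 pad (align 8); @16: format [8B, align 8] → 24; @24: depth [1B, align 1] → 25; +3 pad (align 4); @28: channels [4B, align 4] → 32; size 32, align 8
@0: height [8B, align 8] → 8
@8: b [32B, align 8] → 40
within Config: format at 16
8 + 16 = 24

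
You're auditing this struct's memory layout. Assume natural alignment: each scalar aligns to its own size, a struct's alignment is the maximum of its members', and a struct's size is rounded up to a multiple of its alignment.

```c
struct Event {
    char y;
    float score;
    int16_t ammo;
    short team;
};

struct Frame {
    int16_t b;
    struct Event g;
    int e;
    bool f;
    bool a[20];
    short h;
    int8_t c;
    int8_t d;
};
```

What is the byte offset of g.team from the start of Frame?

14

Event: y at 0 (size 1, align 1) → ends 1; pad 3 to align 4 for score; score at 4 (size 4, align 4) → ends 8; ammo at 8 (size 2, align 2) → ends 10; team at 10 (size 2, align 2) → ends 12; total 12 bytes, alignment 4
b at 0 (size 2, align 2) → ends 2
pad 2 to align 4 for g
g at 4 (size 12, align 4) → ends 16
within Event: team at 10
4 + 10 = 14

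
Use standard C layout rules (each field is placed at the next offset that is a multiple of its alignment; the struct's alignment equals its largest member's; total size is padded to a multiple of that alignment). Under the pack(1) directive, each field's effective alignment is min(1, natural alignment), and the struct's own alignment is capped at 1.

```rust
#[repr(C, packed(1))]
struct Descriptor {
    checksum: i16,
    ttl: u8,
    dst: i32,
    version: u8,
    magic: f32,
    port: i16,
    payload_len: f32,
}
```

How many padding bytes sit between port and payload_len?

0

@0: checksum [2B, align 1] → 2
@2: ttl [1B, align 1] → 3
@3: dst [4B, align 1] → 7
@7: version [1B, align 1] → 8
@8: magic [4B, align 1] → 12
@12: port [2B, align 1] → 14
@14: payload_len [4B, align 1] → 18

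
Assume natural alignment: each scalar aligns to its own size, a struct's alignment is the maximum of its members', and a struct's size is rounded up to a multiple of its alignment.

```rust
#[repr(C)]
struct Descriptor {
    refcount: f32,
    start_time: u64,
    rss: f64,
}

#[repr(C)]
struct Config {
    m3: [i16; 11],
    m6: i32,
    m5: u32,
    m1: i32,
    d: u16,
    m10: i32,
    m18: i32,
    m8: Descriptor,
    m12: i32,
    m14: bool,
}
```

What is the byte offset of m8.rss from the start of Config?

Descriptor: @0: refcount [4B, align 4] → 4; +4 pad (align 8); @8: start_time [8B, align 8] → 16; @16: rss [8B, align 8] → 24; size 24, align 8
@0: m3 [22B, align 2] → 22
+2 pad (align 4)
@24: m6 [4B, align 4] → 28
@28: m5 [4B, align 4] → 32
@32: m1 [4B, align 4] → 36
@36: d [2B, align 2] → 38
+2 pad (align 4)
@40: m10 [4B, align 4] → 44
@44: m18 [4B, align 4] → 48
@48: m8 [24B, align 8] → 72
within Descriptor: rss at 16
48 + 16 = 64

64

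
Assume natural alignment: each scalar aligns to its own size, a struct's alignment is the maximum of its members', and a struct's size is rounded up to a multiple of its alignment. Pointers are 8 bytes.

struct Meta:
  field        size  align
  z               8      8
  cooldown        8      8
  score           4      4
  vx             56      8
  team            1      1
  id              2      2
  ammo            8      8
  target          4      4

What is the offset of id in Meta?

82

@0: z [8B, align 8] → 8
@8: cooldown [8B, align 8] → 16
@16: score [4B, align 4] → 20
+4 pad (align 8)
@24: vx [56B, align 8] → 80
@80: team [1B, align 1] → 81
+1 pad (align 2)
@82: id [2B, align 2] → 84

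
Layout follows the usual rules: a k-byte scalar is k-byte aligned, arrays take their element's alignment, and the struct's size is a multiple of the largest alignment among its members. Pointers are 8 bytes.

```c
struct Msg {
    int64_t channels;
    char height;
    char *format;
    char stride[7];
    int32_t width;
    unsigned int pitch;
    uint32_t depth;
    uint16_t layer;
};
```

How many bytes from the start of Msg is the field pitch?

36

@0: channels [8B, align 8] → 8
@8: height [1B, align 1] → 9
+7 pad (align 8)
@16: format [8B, align 8] → 24
@24: stride [7B, align 1] → 31
+1 pad (align 4)
@32: width [4B, align 4] → 36
@36: pitch [4B, align 4] → 40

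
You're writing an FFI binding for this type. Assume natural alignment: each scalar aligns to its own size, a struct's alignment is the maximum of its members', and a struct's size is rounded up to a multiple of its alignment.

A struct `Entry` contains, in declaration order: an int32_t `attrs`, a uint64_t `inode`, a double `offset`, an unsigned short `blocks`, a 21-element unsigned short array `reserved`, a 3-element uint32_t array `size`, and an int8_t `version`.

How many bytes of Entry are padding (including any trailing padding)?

11

attrs at 0 (size 4, align 4) → ends 4
pad 4 to align 8 for inode
inode at 8 (size 8, align 8) → ends 16
offset at 16 (size 8, align 8) → ends 24
blocks at 24 (size 2, align 2) → ends 26
reserved at 26 (size 42, align 2) → ends 68
size at 68 (size 12, align 4) → ends 80
version at 80 (size 1, align 1) → ends 81
tail pad 7 to reach multiple of 8
total 88 bytes, alignment 8
data bytes 77, size 88 → padding 11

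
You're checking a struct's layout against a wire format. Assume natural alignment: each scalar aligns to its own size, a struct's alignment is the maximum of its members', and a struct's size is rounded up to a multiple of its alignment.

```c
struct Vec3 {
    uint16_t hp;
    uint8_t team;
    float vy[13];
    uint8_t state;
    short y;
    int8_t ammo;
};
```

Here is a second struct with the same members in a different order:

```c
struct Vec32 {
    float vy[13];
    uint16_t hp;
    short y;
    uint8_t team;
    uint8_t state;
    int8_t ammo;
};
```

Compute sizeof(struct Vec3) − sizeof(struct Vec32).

4

hp at 0 (size 2, align 2) → ends 2
team at 2 (size 1, align 1) → ends 3
pad 1 to align 4 for vy
vy at 4 (size 52, align 4) → ends 56
state at 56 (size 1, align 1) → ends 57
pad 1 to align 2 for y
y at 58 (size 2, align 2) → ends 60
ammo at 60 (size 1, align 1) → ends 61
tail pad 3 to reach multiple of 4
total 64 bytes, alignment 4
— Vec32 —
vy at 0 (size 52, align 4) → ends 52
hp at 52 (size 2, align 2) → ends 54
y at 54 (size 2, align 2) → ends 56
team at 56 (size 1, align 1) → ends 57
state at 57 (size 1, align 1) → ends 58
ammo at 58 (size 1, align 1) → ends 59
tail pad 1 to reach multiple of 4
total 60 bytes, alignment 4
64 − 60 = 4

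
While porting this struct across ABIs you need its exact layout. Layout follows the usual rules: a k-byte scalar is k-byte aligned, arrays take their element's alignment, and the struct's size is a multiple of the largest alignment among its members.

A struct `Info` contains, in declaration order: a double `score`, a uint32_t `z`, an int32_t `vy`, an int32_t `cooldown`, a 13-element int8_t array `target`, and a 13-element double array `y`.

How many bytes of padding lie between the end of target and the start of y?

@0: score [8B, align 8] → 8
@8: z [4B, align 4] → 12
@12: vy [4B, align 4] → 16
@16: cooldown [4B, align 4] → 20
@20: target [13B, align 1] → 33
+7 pad (align 8)
@40: y [104B, align 8] → 144

7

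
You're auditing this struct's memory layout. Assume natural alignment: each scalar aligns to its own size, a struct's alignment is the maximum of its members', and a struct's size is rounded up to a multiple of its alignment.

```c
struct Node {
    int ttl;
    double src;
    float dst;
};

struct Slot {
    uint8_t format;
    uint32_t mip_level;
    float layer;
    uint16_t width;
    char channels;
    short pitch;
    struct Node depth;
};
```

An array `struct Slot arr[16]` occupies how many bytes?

768

Node: @0: ttl [4B, align 4] → 4; +4 pad (align 8); @8: src [8B, align 8] → 16; @16: dst [4B, align 4] → 20; +4 tail pad (align 8); size 24, align 8
@0: format [1B, align 1] → 1
+3 pad (align 4)
@4: mip_level [4B, align 4] → 8
@8: layer [4B, align 4] → 12
@12: width [2B, align 2] → 14
@14: channels [1B, align 1] → 15
+1 pad (align 2)
@16: pitch [2B, align 2] → 18
+6 pad (align 8)
@24: depth [24B, align 8] → 48
size 48, align 8
array of 16: 16 × 48 = 768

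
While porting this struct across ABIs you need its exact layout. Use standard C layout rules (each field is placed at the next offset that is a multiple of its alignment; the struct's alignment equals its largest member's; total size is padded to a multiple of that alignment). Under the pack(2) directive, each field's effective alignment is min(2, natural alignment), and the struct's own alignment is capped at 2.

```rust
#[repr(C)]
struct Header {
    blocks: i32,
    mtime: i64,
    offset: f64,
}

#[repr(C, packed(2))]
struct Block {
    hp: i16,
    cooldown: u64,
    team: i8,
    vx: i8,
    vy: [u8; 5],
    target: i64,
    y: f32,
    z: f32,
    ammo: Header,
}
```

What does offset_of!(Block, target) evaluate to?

18

Header: @0: blocks [4B, align 4] → 4; +4 pad (align 8); @8: mtime [8B, align 8] → 16; @16: offset [8B, align 8] → 24; size 24, align 8
@0: hp [2B, align 2] → 2
@2: cooldown [8B, align 2] → 10
@10: team [1B, align 1] → 11
@11: vx [1B, align 1] → 12
@12: vy [5B, align 1] → 17
+1 pad (align 2)
@18: target [8B, align 2] → 26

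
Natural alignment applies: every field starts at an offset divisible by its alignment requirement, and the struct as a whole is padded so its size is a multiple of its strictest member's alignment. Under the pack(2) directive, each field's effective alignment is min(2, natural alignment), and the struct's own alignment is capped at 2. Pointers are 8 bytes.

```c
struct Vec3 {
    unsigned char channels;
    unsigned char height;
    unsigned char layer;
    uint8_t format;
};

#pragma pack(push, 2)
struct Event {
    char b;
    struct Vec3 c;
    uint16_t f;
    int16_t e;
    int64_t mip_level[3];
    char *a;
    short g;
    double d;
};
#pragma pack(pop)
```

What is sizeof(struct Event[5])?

Vec3: @0: channels [1B, align 1] → 1; @1: height [1B, align 1] → 2; @2: layer [1B, align 1] → 3; @3: format [1B, align 1] → 4; size 4, align 1
@0: b [1B, align 1] → 1
@1: c [4B, align 1] → 5
+1 pad (align 2)
@6: f [2B, align 2] → 8
@8: e [2B, align 2] → 10
@10: mip_level [24B, align 2] → 34
@34: a [8B, align 2] → 42
@42: g [2B, align 2] → 44
@44: d [8B, align 2] → 52
size 52, align 2
array of 5: 5 × 52 = 260

260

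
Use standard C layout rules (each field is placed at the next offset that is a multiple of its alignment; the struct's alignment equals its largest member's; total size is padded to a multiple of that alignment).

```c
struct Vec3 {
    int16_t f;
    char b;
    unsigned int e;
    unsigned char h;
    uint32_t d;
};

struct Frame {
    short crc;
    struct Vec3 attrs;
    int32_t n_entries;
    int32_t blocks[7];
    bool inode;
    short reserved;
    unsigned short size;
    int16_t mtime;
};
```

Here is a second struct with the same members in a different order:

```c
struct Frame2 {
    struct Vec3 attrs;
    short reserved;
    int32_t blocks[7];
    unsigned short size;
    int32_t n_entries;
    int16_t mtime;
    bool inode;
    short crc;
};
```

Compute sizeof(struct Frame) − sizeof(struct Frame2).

-4

Vec3: 0..2  f  (2B, 2-aligned); 2..3  b  (1B, 1-aligned); 3..4  -- padding (1B); 4..8  e  (4B, 4-aligned); 8..9  h  (1B, 1-aligned); 9..12  -- padding (3B); 12..16  d  (4B, 4-aligned); sizeof = 16, alignof = 4
0..2  crc  (2B, 2-aligned)
2..4  -- padding (2B)
4..20  attrs  (16B, 4-aligned)
20..24  n_entries  (4B, 4-aligned)
24..52  blocks  (28B, 4-aligned)
52..53  inode  (1B, 1-aligned)
53..54  -- padding (1B)
54..56  reserved  (2B, 2-aligned)
56..58  size  (2B, 2-aligned)
58..60  mtime  (2B, 2-aligned)
sizeof = 60, alignof = 4
— Frame2 —
0..16  attrs  (16B, 4-aligned)
16..18  reserved  (2B, 2-aligned)
18..20  -- padding (2B)
20..48  blocks  (28B, 4-aligned)
48..50  size  (2B, 2-aligned)
50..52  -- padding (2B)
52..56  n_entries  (4B, 4-aligned)
56..58  mtime  (2B, 2-aligned)
58..59  inode  (1B, 1-aligned)
59..60  -- padding (1B)
60..62  crc  (2B, 2-aligned)
62..64  -- tail padding (2B)
sizeof = 64, alignof = 4
60 − 64 = -4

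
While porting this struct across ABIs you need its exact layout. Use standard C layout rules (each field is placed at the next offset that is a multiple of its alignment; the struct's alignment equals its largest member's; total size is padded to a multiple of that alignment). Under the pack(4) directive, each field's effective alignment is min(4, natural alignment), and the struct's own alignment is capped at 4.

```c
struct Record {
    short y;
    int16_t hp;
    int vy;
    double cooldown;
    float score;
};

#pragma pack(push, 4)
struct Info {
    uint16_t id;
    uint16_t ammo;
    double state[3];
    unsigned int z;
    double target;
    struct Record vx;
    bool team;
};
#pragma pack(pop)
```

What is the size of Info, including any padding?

Record: y at 0 (size 2, align 2) → ends 2; hp at 2 (size 2, align 2) → ends 4; vy at 4 (size 4, align 4) → ends 8; cooldown at 8 (size 8, align 8) → ends 16; score at 16 (size 4, align 4) → ends 20; tail pad 4 to reach multiple of 8; total 24 bytes, alignment 8
id at 0 (size 2, align 2) → ends 2
ammo at 2 (size 2, align 2) → ends 4
state at 4 (size 24, align 4) → ends 28
z at 28 (size 4, align 4) → ends 32
target at 32 (size 8, align 4) → ends 40
vx at 40 (size 24, align 4) → ends 64
team at 64 (size 1, align 1) → ends 65
tail pad 3 to reach multiple of 4
total 68 bytes, alignment 4

68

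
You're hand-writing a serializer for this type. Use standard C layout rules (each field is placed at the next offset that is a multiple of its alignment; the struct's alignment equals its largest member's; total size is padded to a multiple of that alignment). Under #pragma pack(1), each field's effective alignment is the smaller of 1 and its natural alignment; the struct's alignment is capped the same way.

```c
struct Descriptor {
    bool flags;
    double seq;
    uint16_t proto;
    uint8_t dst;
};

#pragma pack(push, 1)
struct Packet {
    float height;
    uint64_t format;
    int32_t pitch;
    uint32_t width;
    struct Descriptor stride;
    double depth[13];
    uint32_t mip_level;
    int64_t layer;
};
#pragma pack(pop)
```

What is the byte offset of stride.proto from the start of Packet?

36

Descriptor: @0: flags [1B, align 1] → 1; +7 pad (align 8); @8: seq [8B, align 8] → 16; @16: proto [2B, align 2] → 18; @18: dst [1B, align 1] → 19; +5 tail pad (align 8); size 24, align 8
@0: height [4B, align 1] → 4
@4: format [8B, align 1] → 12
@12: pitch [4B, align 1] → 16
@16: width [4B, align 1] → 20
@20: stride [24B, align 1] → 44
within Descriptor: proto at 16
20 + 16 = 36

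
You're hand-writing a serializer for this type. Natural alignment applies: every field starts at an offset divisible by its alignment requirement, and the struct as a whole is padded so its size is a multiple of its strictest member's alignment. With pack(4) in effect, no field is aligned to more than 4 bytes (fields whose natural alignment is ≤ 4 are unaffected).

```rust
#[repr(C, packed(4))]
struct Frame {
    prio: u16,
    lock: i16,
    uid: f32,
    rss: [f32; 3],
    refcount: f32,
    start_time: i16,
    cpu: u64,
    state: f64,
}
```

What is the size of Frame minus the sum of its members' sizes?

2

prio at 0 (size 2, align 2) → ends 2
lock at 2 (size 2, align 2) → ends 4
uid at 4 (size 4, align 4) → ends 8
rss at 8 (size 12, align 4) → ends 20
refcount at 20 (size 4, align 4) → ends 24
start_time at 24 (size 2, align 2) → ends 26
pad 2 to align 4 for cpu
cpu at 28 (size 8, align 4) → ends 36
state at 36 (size 8, align 4) → ends 44
total 44 bytes, alignment 4
data bytes 42, size 44 → padding 2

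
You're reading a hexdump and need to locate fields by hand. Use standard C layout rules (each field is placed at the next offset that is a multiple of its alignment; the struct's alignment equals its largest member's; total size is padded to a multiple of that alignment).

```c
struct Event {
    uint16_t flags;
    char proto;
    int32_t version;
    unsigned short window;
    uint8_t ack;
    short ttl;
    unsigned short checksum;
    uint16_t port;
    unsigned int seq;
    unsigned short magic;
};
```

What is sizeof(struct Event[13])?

flags at 0 (size 2, align 2) → ends 2
proto at 2 (size 1, align 1) → ends 3
pad 1 to align 4 for version
version at 4 (size 4, align 4) → ends 8
window at 8 (size 2, align 2) → ends 10
ack at 10 (size 1, align 1) → ends 11
pad 1 to align 2 for ttl
ttl at 12 (size 2, align 2) → ends 14
checksum at 14 (size 2, align 2) → ends 16
port at 16 (size 2, align 2) → ends 18
pad 2 to align 4 for seq
seq at 20 (size 4, align 4) → ends 24
magic at 24 (size 2, align 2) → ends 26
tail pad 2 to reach multiple of 4
total 28 bytes, alignment 4
array of 13: 13 × 28 = 364

364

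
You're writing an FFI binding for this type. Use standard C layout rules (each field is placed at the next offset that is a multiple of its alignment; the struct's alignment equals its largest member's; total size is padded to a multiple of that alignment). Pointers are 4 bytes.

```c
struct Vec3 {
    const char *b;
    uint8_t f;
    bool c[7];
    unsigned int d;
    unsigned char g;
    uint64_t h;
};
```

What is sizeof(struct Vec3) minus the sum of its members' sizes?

0..4  b  (4B, 4-aligned)
4..5  f  (1B, 1-aligned)
5..12  c  (7B, 1-aligned)
12..16  d  (4B, 4-aligned)
16..17  g  (1B, 1-aligned)
17..24  -- padding (7B)
24..32  h  (8B, 8-aligned)
sizeof = 32, alignof = 8
data bytes 25, size 32 → padding 7

7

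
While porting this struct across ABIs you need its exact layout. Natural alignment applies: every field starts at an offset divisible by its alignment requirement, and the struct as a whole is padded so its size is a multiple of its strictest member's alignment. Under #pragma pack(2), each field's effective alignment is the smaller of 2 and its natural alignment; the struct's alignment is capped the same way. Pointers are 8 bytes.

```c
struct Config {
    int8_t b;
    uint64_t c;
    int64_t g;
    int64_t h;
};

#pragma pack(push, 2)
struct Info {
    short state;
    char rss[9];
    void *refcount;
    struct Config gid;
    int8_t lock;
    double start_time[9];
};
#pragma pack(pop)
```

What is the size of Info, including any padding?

126

Config: b at 0 (size 1, align 1) → ends 1; pad 7 to align 8 for c; c at 8 (size 8, align 8) → ends 16; g at 16 (size 8, align 8) → ends 24; h at 24 (size 8, align 8) → ends 32; total 32 bytes, alignment 8
state at 0 (size 2, align 2) → ends 2
rss at 2 (size 9, align 1) → ends 11
pad 1 to align 2 for refcount
refcount at 12 (size 8, align 2) → ends 20
gid at 20 (size 32, align 2) → ends 52
lock at 52 (size 1, align 1) → ends 53
pad 1 to align 2 for start_time
start_time at 54 (size 72, align 2) → ends 126
total 126 bytes, alignment 2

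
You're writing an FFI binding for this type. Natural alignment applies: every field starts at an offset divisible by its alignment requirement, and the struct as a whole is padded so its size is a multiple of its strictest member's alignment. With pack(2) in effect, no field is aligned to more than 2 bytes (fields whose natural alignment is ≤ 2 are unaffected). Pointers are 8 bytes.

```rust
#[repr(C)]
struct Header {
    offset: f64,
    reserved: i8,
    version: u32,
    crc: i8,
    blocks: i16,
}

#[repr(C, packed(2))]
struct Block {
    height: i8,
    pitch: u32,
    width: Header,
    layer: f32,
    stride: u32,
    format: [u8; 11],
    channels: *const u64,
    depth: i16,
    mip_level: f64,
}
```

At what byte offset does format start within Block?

Header: 0..8  offset  (8B, 8-aligned); 8..9  reserved  (1B, 1-aligned); 9..12  -- padding (3B); 12..16  version  (4B, 4-aligned); 16..17  crc  (1B, 1-aligned); 17..18  -- padding (1B); 18..20  blocks  (2B, 2-aligned); 20..24  -- tail padding (4B); sizeof = 24, alignof = 8
0..1  height  (1B, 1-aligned)
1..2  -- padding (1B)
2..6  pitch  (4B, 2-aligned)
6..30  width  (24B, 2-aligned)
30..34  layer  (4B, 2-aligned)
34..38  stride  (4B, 2-aligned)
38..49  format  (11B, 1-aligned)

38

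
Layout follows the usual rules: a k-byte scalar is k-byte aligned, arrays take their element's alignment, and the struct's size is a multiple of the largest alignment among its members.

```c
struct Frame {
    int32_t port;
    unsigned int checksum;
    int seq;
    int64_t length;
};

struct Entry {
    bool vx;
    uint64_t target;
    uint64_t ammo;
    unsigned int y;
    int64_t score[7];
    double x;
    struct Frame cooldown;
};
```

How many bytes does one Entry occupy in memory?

120 bytes

Frame: @0: port [4B, align 4] → 4; @4: checksum [4B, align 4] → 8; @8: seq [4B, align 4] → 12; +4 pad (align 8); @16: length [8B, align 8] → 24; size 24, align 8
@0: vx [1B, align 1] → 1
+7 pad (align 8)
@8: target [8B, align 8] → 16
@16: ammo [8B, align 8] → 24
@24: y [4B, align 4] → 28
+4 pad (align 8)
@32: score [56B, align 8] → 88
@88: x [8B, align 8] → 96
@96: cooldown [24B, align 8] → 120
size 120, align 8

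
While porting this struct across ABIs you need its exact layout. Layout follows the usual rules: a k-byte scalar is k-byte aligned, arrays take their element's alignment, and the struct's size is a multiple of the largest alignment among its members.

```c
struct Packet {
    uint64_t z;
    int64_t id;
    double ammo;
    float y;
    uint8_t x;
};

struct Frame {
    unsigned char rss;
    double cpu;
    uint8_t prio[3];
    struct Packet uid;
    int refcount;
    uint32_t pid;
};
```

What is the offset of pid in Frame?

Packet: z at 0 (size 8, align 8) → ends 8; id at 8 (size 8, align 8) → ends 16; ammo at 16 (size 8, align 8) → ends 24; y at 24 (size 4, align 4) → ends 28; x at 28 (size 1, align 1) → ends 29; tail pad 3 to reach multiple of 8; total 32 bytes, alignment 8
rss at 0 (size 1, align 1) → ends 1
pad 7 to align 8 for cpu
cpu at 8 (size 8, align 8) → ends 16
prio at 16 (size 3, align 1) → ends 19
pad 5 to align 8 for uid
uid at 24 (size 32, align 8) → ends 56
refcount at 56 (size 4, align 4) → ends 60
pid at 60 (size 4, align 4) → ends 64

60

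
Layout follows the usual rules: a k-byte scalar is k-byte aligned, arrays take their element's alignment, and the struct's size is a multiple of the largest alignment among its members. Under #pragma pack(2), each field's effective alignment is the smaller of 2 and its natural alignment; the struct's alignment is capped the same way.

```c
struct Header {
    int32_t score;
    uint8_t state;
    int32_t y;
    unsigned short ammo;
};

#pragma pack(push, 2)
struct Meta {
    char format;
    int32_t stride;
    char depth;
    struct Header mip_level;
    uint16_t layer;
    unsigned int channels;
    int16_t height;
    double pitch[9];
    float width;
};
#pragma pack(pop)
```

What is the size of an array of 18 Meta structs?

1944

Header: @0: score [4B, align 4] → 4; @4: state [1B, align 1] → 5; +3 pad (align 4); @8: y [4B, align 4] → 12; @12: ammo [2B, align 2] → 14; +2 tail pad (align 4); size 16, align 4
@0: format [1B, align 1] → 1
+1 pad (align 2)
@2: stride [4B, align 2] → 6
@6: depth [1B, align 1] → 7
+1 pad (align 2)
@8: mip_level [16B, align 2] → 24
@24: layer [2B, align 2] → 26
@26: channels [4B, align 2] → 30
@30: height [2B, align 2] → 32
@32: pitch [72B, align 2] → 104
@104: width [4B, align 2] → 108
size 108, align 2
array of 18: 18 × 108 = 1944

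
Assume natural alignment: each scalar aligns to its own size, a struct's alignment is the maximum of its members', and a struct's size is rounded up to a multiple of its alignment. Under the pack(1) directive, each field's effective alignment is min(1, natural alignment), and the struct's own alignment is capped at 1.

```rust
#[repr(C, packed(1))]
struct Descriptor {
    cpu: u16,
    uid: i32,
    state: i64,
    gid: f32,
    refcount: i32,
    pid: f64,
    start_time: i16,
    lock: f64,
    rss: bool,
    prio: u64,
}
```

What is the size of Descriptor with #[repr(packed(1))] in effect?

49

cpu at 0 (size 2, align 1) → ends 2
uid at 2 (size 4, align 1) → ends 6
state at 6 (size 8, align 1) → ends 14
gid at 14 (size 4, align 1) → ends 18
refcount at 18 (size 4, align 1) → ends 22
pid at 22 (size 8, align 1) → ends 30
start_time at 30 (size 2, align 1) → ends 32
lock at 32 (size 8, align 1) → ends 40
rss at 40 (size 1, align 1) → ends 41
prio at 41 (size 8, align 1) → ends 49
total 49 bytes, alignment 1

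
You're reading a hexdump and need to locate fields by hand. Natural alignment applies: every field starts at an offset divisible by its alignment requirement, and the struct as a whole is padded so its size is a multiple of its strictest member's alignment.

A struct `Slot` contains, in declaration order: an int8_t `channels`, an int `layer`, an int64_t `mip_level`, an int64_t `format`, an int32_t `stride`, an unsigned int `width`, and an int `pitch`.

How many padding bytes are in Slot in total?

7

channels at 0 (size 1, align 1) → ends 1
pad 3 to align 4 for layer
layer at 4 (size 4, align 4) → ends 8
mip_level at 8 (size 8, align 8) → ends 16
format at 16 (size 8, align 8) → ends 24
stride at 24 (size 4, align 4) → ends 28
width at 28 (size 4, align 4) → ends 32
pitch at 32 (size 4, align 4) → ends 36
tail pad 4 to reach multiple of 8
total 40 bytes, alignment 8
data bytes 33, size 40 → padding 7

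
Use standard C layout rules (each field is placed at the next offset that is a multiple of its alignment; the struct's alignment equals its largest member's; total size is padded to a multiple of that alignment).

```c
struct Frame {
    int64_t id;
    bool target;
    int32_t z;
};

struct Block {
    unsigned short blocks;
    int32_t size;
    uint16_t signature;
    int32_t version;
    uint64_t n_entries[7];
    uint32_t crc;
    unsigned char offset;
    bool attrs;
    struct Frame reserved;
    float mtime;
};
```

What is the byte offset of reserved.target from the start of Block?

88

Frame: 0..8  id  (8B, 8-aligned); 8..9  target  (1B, 1-aligned); 9..12  -- padding (3B); 12..16  z  (4B, 4-aligned); sizeof = 16, alignof = 8
0..2  blocks  (2B, 2-aligned)
2..4  -- padding (2B)
4..8  size  (4B, 4-aligned)
8..10  signature  (2B, 2-aligned)
10..12  -- padding (2B)
12..16  version  (4B, 4-aligned)
16..72  n_entries  (56B, 8-aligned)
72..76  crc  (4B, 4-aligned)
76..77  offset  (1B, 1-aligned)
77..78  attrs  (1B, 1-aligned)
78..80  -- padding (2B)
80..96  reserved  (16B, 8-aligned)
within Frame: target at 8
80 + 8 = 88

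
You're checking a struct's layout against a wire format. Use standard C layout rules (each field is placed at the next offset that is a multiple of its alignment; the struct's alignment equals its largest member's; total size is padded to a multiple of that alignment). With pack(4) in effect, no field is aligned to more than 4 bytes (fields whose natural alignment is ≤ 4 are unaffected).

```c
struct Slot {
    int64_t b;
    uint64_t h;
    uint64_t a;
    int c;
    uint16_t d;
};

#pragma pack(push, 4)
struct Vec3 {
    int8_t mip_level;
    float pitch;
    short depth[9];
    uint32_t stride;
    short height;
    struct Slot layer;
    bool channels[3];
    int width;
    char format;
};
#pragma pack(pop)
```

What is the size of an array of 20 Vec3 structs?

Slot: @0: b [8B, align 8] → 8; @8: h [8B, align 8] → 16; @16: a [8B, align 8] → 24; @24: c [4B, align 4] → 28; @28: d [2B, align 2] → 30; +2 tail pad (align 8); size 32, align 8
@0: mip_level [1B, align 1] → 1
+3 pad (align 4)
@4: pitch [4B, align 4] → 8
@8: depth [18B, align 2] → 26
+2 pad (align 4)
@28: stride [4B, align 4] → 32
@32: height [2B, align 2] → 34
+2 pad (align 4)
@36: layer [32B, align 4] → 68
@68: channels [3B, align 1] → 71
+1 pad (align 4)
@72: width [4B, align 4] → 76
@76: format [1B, align 1] → 77
+3 tail pad (align 4)
size 80, align 4
array of 20: 20 × 80 = 1600

1600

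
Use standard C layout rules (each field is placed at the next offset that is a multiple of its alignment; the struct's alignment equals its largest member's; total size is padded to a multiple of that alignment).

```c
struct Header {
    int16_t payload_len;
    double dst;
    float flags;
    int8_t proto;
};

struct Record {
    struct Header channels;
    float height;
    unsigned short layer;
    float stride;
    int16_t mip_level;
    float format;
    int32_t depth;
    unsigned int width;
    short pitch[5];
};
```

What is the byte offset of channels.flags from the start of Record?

16

Header: 0..2  payload_len  (2B, 2-aligned); 2..8  -- padding (6B); 8..16  dst  (8B, 8-aligned); 16..20  flags  (4B, 4-aligned); 20..21  proto  (1B, 1-aligned); 21..24  -- tail padding (3B); sizeof = 24, alignof = 8
0..24  channels  (24B, 8-aligned)
within Header: flags at 16
0 + 16 = 16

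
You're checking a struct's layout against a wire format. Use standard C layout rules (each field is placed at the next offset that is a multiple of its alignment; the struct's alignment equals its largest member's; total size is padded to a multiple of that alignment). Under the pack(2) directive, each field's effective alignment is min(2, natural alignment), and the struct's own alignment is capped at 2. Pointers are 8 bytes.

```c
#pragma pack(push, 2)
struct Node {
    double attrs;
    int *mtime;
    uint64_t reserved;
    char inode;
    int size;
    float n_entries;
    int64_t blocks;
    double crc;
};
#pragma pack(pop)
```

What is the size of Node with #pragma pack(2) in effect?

@0: attrs [8B, align 2] → 8
@8: mtime [8B, align 2] → 16
@16: reserved [8B, align 2] → 24
@24: inode [1B, align 1] → 25
+1 pad (align 2)
@26: size [4B, align 2] → 30
@30: n_entries [4B, align 2] → 34
@34: blocks [8B, align 2] → 42
@42: crc [8B, align 2] → 50
size 50, align 2

50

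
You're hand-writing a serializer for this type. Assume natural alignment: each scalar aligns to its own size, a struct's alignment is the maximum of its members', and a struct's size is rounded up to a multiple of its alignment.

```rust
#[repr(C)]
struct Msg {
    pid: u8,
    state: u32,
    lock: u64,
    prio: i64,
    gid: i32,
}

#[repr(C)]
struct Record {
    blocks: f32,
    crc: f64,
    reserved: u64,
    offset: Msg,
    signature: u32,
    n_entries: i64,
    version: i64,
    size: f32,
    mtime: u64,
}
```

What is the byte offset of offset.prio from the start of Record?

Msg: @0: pid [1B, align 1] → 1; +3 pad (align 4); @4: state [4B, align 4] → 8; @8: lock [8B, align 8] → 16; @16: prio [8B, align 8] → 24; @24: gid [4B, align 4] → 28; +4 tail pad (align 8); size 32, align 8
@0: blocks [4B, align 4] → 4
+4 pad (align 8)
@8: crc [8B, align 8] → 16
@16: reserved [8B, align 8] → 24
@24: offset [32B, align 8] → 56
within Msg: prio at 16
24 + 16 = 40

40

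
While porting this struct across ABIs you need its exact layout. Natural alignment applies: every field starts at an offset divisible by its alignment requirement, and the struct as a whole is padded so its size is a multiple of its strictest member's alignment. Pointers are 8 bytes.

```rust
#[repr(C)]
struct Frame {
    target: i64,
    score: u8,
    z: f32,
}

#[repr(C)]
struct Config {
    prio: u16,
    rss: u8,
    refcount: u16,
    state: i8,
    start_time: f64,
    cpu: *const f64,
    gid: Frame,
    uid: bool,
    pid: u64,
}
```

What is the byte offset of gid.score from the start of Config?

Frame: 0..8  target  (8B, 8-aligned); 8..9  score  (1B, 1-aligned); 9..12  -- padding (3B); 12..16  z  (4B, 4-aligned); sizeof = 16, alignof = 8
0..2  prio  (2B, 2-aligned)
2..3  rss  (1B, 1-aligned)
3..4  -- padding (1B)
4..6  refcount  (2B, 2-aligned)
6..7  state  (1B, 1-aligned)
7..8  -- padding (1B)
8..16  start_time  (8B, 8-aligned)
16..24  cpu  (8B, 8-aligned)
24..40  gid  (16B, 8-aligned)
within Frame: score at 8
24 + 8 = 32

32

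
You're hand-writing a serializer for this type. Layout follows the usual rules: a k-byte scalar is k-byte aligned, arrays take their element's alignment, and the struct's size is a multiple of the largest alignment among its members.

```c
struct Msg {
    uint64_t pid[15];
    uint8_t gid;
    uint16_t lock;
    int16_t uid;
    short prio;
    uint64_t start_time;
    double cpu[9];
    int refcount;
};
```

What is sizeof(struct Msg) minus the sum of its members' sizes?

@0: pid [120B, align 8] → 120
@120: gid [1B, align 1] → 121
+1 pad (align 2)
@122: lock [2B, align 2] → 124
@124: uid [2B, align 2] → 126
@126: prio [2B, align 2] → 128
@128: start_time [8B, align 8] → 136
@136: cpu [72B, align 8] → 208
@208: refcount [4B, align 4] → 212
+4 tail pad (align 8)
size 216, align 8
data bytes 211, size 216 → padding 5

5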